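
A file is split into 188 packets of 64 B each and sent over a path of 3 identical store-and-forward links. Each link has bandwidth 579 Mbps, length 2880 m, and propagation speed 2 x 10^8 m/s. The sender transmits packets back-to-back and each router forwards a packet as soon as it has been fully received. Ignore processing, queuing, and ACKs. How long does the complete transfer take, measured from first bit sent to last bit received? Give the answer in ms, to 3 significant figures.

Per-hop transmission t_tx = L/R = 512/579000000 = 0.000884283 ms.
Per-hop propagation t_prop = 2880/200000000 = 0.0144 ms.
Pipeline fill: first packet needs 3·t_tx to clear all hops; remaining 187 packets each add one t_tx.
Total = (3+188-1)·t_tx + 3·t_prop = 190·0.000884283 + 3·0.0144 = 0.211 ms.

0.211 ms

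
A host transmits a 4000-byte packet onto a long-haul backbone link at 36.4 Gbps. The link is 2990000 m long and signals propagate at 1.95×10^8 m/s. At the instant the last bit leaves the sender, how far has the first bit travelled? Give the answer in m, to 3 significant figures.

t_tx = L/R = 32000/36400000000 = 8.79121e-07 s.
Distance = s × t_tx = 195000000 × 8.79121e-07 = 171 m.

171 m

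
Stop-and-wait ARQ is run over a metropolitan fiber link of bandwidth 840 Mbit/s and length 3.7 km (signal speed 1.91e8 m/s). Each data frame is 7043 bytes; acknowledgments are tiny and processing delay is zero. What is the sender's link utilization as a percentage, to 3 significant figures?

t_tx = L/R = 56344/840000000 = 6.70762e-05 s.
t_prop = 3700/191000000 = 1.93717e-05 s; RTT = 3.87435e-05 s.
Cycle = t_tx + RTT = 0.00010582 s.
Utilization = t_tx / cycle = 6.70762e-05/0.00010582 = 63.4 %.

63.4 %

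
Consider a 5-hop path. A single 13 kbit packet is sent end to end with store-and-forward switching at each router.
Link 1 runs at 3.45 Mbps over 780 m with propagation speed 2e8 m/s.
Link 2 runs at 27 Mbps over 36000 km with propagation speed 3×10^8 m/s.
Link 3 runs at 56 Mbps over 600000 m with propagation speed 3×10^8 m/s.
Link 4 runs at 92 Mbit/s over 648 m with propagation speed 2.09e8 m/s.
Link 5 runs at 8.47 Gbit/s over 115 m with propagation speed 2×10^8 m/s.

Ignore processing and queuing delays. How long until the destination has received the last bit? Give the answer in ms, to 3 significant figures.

127 ms

L = 13000 bits.
Transmission delays (L/R per hop): 3.76812, 0.481481, 0.232143, 0.141304, 0.00153483 ms; sum = 4.62458 ms.
Propagation delays (d/s per hop): 0.0039, 120, 2, 0.00310048, 0.000575 ms; sum = 122.008 ms.
End-to-end = 127 ms.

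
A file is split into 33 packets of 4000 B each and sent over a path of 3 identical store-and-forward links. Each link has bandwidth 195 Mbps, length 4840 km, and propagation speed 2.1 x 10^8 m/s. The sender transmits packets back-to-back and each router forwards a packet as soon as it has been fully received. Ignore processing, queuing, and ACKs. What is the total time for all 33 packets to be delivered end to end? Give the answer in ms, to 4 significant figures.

Per-hop transmission t_tx = L/R = 32000/195000000 = 0.164103 ms.
Per-hop propagation t_prop = 4840000/210000000 = 23.0476 ms.
Pipeline fill: first packet needs 3·t_tx to clear all hops; remaining 32 packets each add one t_tx.
Total = (3+33-1)·t_tx + 3·t_prop = 35·0.164103 + 3·23.0476 = 74.89 ms.

74.89 ms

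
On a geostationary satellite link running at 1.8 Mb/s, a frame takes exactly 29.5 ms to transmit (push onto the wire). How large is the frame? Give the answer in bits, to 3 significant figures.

L = R × t_tx = 1800000 b/s × 0.0295 s = 53100 bits.

53100 bits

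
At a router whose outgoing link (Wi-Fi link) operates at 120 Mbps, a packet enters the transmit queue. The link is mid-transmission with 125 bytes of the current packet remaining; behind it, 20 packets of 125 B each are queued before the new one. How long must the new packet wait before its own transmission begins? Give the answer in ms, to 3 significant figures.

Each queued packet: L/R = 1000/120000000 = 0.00833333 ms.
20 queued → 0.166667 ms.
Plus remaining 1000 bits of current packet: 0.00833333 ms.
Queuing delay = 0.175 ms.

0.175 ms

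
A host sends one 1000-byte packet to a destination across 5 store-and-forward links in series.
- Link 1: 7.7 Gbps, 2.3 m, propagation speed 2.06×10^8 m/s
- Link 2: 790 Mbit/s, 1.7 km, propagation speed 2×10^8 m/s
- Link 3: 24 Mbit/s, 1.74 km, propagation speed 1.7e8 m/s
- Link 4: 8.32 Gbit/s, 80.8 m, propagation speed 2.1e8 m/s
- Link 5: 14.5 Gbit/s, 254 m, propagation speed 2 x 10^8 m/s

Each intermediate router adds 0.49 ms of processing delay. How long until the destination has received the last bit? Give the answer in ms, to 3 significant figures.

2.33 ms

L = 1000 × 8 = 8000 bits.
Transmission delays (L/R per hop): 0.00103896, 0.0101266, 0.333333, 0.000961538, 0.000551724 ms; sum = 0.346012 ms.
Propagation delays (d/s per hop): 1.1165e-05, 0.0085, 0.0102353, 0.000384762, 0.00127 ms; sum = 0.0204012 ms.
Processing at 4 router(s): 4 × 0.49 ms = 1.96 ms.
End-to-end = 2.33 ms.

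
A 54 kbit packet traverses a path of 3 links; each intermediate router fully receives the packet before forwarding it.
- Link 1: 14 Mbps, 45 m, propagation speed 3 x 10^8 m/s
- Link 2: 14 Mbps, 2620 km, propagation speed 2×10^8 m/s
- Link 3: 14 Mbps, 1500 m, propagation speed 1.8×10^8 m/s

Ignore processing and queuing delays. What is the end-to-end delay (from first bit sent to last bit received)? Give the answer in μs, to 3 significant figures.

24700 μs

L = 54000 bits.
Transmission delay per hop = L/R = 54000/14000000 = 3857.14 μs; 3 hops → 11571.4 μs.
Propagation delays (d/s per hop): 0.15, 13100, 8.33333 μs; sum = 13108.5 μs.
End-to-end = 24700 μs.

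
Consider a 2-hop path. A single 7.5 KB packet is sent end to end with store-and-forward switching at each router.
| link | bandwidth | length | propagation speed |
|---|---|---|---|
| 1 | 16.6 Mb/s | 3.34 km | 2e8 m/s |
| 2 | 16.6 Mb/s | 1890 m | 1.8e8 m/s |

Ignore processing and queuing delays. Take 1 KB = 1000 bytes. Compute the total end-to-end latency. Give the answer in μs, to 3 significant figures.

7260 μs

L = 60000 bits.
Transmission delay per hop = L/R = 60000/1.66e+07 = 3614.46 μs; 2 hops → 7228.92 μs.
Propagation delays (d/s per hop): 16.7, 10.5 μs; sum = 27.2 μs.
End-to-end = 7260 μs.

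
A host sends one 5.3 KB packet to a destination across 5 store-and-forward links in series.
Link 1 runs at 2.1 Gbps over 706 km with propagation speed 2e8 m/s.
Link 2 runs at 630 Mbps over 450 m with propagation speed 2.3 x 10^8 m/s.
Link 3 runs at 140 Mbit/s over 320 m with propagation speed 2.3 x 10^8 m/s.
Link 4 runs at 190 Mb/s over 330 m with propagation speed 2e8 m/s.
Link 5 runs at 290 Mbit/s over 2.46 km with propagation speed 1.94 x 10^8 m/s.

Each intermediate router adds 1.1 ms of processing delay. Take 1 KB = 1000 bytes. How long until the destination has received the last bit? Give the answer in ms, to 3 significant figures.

L = 42400 bits.
Transmission delays (L/R per hop): 0.0201905, 0.0673016, 0.302857, 0.223158, 0.146207 ms; sum = 0.759714 ms.
Propagation delays (d/s per hop): 3.53, 0.00195652, 0.0013913, 0.00165, 0.0126804 ms; sum = 3.54768 ms.
Processing at 4 router(s): 4 × 1.1 ms = 4.4 ms.
End-to-end = 8.71 ms.

8.71 ms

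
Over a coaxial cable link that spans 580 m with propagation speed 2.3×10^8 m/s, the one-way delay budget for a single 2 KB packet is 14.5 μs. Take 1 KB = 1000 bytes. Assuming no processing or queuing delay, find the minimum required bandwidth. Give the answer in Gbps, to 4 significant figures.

1.336 Gbps

L = 16000 bits.
Propagation delay = 580 / 2.3e+08 = 2.52174 μs.
Transmission budget = 14.5 − 2.52174 = 11.9783 μs.
R ≥ L / t_tx = 16000 bits / 1.19783e-05 s = 1.336 Gbps.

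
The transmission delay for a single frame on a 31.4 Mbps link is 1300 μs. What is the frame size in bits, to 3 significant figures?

40800 bits

L = R × t_tx = 31400000 b/s × 0.0013 s = 40820 bits.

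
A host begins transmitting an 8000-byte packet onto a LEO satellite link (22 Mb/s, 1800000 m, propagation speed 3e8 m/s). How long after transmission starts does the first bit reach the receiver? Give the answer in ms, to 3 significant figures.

First bit experiences only propagation delay: d/s = 1800000/300000000 = 6.00 ms.

6.00 ms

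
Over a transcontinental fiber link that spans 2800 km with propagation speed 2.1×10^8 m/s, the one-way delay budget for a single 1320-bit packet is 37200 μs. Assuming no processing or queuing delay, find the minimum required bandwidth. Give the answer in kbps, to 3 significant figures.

55.3 kbps

Propagation delay = 2800000 / 210000000 = 13333.3 μs.
Transmission budget = 37200 − 13333.3 = 23866.7 μs.
R ≥ L / t_tx = 1320 bits / 0.0238667 s = 55.3 kbps.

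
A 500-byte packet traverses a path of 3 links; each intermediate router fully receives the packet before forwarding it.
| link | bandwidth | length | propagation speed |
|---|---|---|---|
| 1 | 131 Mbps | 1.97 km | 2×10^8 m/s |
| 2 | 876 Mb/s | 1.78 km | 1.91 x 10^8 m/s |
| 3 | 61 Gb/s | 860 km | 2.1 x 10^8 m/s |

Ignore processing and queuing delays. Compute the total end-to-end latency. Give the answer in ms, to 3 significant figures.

4.15 ms

L = 500 × 8 = 4000 bits.
Transmission delays (L/R per hop): 0.0305344, 0.00456621, 6.55738e-05 ms; sum = 0.0351661 ms.
Propagation delays (d/s per hop): 0.00985, 0.00931937, 4.09524 ms; sum = 4.11441 ms.
End-to-end = 4.15 ms.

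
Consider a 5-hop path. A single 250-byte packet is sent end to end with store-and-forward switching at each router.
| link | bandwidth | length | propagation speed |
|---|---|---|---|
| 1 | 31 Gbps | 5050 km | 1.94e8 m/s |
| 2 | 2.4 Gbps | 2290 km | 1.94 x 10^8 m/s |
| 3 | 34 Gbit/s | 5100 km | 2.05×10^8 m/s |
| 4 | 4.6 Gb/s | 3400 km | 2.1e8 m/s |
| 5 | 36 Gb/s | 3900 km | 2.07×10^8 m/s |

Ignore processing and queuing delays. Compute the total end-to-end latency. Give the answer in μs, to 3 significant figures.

97700 μs

L = 250 × 8 = 2000 bits.
Transmission delays (L/R per hop): 0.0645161, 0.833333, 0.0588235, 0.434783, 0.0555556 μs; sum = 1.44701 μs.
Propagation delays (d/s per hop): 26030.9, 11804.1, 24878, 16190.5, 18840.6 μs; sum = 97744.2 μs.
End-to-end = 97700 μs.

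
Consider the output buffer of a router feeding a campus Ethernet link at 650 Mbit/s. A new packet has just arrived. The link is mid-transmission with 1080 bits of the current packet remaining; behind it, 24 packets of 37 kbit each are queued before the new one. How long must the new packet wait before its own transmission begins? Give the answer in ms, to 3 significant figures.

Each queued packet: L/R = 37000/650000000 = 0.0569231 ms.
24 queued → 1.36615 ms.
Plus remaining 1080 bits of current packet: 0.00166154 ms.
Queuing delay = 1.37 ms.

1.37 ms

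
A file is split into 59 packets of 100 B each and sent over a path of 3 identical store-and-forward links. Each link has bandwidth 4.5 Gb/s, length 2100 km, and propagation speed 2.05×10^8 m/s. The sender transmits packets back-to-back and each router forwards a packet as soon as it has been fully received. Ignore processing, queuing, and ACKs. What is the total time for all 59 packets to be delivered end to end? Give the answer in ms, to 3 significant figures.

30.7 ms

Per-hop transmission t_tx = L/R = 800/4500000000 = 0.000177778 ms.
Per-hop propagation t_prop = 2100000/2.05e+08 = 10.2439 ms.
Pipeline fill: first packet needs 3·t_tx to clear all hops; remaining 58 packets each add one t_tx.
Total = (3+59-1)·t_tx + 3·t_prop = 61·0.000177778 + 3·10.2439 = 30.7 ms.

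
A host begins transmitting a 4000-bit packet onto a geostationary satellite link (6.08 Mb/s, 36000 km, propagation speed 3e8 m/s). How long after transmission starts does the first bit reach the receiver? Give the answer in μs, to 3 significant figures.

First bit experiences only propagation delay: d/s = 36000000/300000000 = 120000 μs.

120000 μs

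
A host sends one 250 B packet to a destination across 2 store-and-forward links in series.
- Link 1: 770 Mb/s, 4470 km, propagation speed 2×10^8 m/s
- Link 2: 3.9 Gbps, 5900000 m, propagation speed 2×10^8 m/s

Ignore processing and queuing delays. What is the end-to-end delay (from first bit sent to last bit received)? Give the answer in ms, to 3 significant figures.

L = 250 × 8 = 2000 bits.
Transmission delays (L/R per hop): 0.0025974, 0.000512821 ms; sum = 0.00311022 ms.
Propagation delays (d/s per hop): 22.35, 29.5 ms; sum = 51.85 ms.
End-to-end = 51.9 ms.

51.9 ms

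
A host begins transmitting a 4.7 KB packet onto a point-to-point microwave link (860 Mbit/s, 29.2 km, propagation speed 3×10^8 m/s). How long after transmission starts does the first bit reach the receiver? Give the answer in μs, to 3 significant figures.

97.3 μs

First bit experiences only propagation delay: d/s = 29200/300000000 = 97.3 μs.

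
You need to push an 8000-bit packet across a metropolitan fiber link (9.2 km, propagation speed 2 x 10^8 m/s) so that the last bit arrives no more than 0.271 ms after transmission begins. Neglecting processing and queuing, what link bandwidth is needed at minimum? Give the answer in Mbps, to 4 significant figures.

Propagation delay = 9200 / 200000000 = 0.046 ms.
Transmission budget = 0.271 − 0.046 = 0.225 ms.
R ≥ L / t_tx = 8000 bits / 0.000225 s = 35.56 Mbps.

35.56 Mbps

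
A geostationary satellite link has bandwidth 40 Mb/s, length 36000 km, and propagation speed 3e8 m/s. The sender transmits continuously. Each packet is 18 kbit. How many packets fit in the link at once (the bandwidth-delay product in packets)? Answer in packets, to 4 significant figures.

266.7 packets

Propagation delay = 36000000 / 300000000 = 0.12 s.
BDP = R × t_prop = 40000000 × 0.12 = 4800000 bits.
In packets of 18000 bits: 266.7 packets.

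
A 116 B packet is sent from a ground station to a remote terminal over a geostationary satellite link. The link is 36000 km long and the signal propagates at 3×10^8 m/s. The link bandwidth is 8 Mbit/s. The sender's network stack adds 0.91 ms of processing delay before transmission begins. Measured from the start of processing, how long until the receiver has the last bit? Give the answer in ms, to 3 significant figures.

L = 116 × 8 = 928 bits.
Transmission delay = L/R = 928 / 8000000 = 0.116 ms.
Propagation delay = d/s = 36000000 m / 300000000 m/s = 120 ms.
Plus processing delay 0.91 ms = 0.91 ms.
Total = 121 ms.

121 ms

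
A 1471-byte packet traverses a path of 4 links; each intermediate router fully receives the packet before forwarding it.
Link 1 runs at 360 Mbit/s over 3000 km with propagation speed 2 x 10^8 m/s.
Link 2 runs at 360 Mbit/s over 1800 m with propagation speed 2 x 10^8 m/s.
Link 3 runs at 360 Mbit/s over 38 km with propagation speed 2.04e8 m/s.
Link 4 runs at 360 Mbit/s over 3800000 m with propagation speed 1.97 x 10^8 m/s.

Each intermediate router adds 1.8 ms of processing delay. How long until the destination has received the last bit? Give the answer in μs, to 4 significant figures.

40020 μs

L = 1471 × 8 = 11768 bits.
Transmission delay per hop = L/R = 11768/360000000 = 32.6889 μs; 4 hops → 130.756 μs.
Propagation delays (d/s per hop): 15000, 9, 186.275, 19289.3 μs; sum = 34484.6 μs.
Processing at 3 router(s): 3 × 1.8 ms = 5400 μs.
End-to-end = 40020 μs.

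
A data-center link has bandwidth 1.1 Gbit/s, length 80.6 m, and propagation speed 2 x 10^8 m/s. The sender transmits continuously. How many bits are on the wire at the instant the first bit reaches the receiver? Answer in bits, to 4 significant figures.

Propagation delay = 80.6 / 200000000 = 4.03e-07 s.
BDP = R × t_prop = 1100000000 × 4.03e-07 = 443.3 bits.

443.3 bits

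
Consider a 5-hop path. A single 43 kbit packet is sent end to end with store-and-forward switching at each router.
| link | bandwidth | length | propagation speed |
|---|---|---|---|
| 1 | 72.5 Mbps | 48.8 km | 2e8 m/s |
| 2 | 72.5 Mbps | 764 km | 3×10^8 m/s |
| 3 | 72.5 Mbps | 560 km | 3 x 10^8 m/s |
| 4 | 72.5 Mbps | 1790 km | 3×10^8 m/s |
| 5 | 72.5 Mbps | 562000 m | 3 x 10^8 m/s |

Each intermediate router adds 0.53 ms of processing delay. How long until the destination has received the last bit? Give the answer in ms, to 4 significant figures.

17.58 ms

L = 43000 bits.
Transmission delay per hop = L/R = 43000/72500000 = 0.593103 ms; 5 hops → 2.96552 ms.
Propagation delays (d/s per hop): 0.244, 2.54667, 1.86667, 5.96667, 1.87333 ms; sum = 12.4973 ms.
Processing at 4 router(s): 4 × 0.53 ms = 2.12 ms.
End-to-end = 17.58 ms.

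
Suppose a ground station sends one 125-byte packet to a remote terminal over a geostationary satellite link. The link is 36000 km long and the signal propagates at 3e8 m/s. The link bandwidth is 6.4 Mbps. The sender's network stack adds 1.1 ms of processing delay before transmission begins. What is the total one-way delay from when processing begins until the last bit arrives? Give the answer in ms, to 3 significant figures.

121 ms

L = 125 × 8 = 1000 bits.
Transmission delay = L/R = 1000 / 6400000 = 0.15625 ms.
Propagation delay = d/s = 36000000 m / 300000000 m/s = 120 ms.
Plus processing delay 1.1 ms = 1.1 ms.
Total = 121 ms.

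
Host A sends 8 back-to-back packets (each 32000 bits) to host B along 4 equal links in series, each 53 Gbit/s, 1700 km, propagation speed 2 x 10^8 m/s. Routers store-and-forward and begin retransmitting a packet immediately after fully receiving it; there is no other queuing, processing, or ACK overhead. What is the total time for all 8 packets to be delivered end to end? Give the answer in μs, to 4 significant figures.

34010 μs

Per-hop transmission t_tx = L/R = 32000/53000000000 = 0.603774 μs.
Per-hop propagation t_prop = 1700000/200000000 = 8500 μs.
Pipeline fill: first packet needs 4·t_tx to clear all hops; remaining 7 packets each add one t_tx.
Total = (4+8-1)·t_tx + 4·t_prop = 11·0.603774 + 4·8500 = 34010 μs.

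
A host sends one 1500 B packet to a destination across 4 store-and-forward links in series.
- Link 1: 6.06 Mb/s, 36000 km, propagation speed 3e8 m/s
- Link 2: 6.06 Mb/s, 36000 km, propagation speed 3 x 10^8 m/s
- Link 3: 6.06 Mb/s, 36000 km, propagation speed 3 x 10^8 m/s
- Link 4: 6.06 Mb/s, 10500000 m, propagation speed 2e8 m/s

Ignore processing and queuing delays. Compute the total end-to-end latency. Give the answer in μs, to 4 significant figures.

L = 1500 × 8 = 12000 bits.
Transmission delay per hop = L/R = 12000/6060000 = 1980.2 μs; 4 hops → 7920.79 μs.
Propagation delays (d/s per hop): 120000, 120000, 120000, 52500 μs; sum = 412500 μs.
End-to-end = 420400 μs.

420400 μs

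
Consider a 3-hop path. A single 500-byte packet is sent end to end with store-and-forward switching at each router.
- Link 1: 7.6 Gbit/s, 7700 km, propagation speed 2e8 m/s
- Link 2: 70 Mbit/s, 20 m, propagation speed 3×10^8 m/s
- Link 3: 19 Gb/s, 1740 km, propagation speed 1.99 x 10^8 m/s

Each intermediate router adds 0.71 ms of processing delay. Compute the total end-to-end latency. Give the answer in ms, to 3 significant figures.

48.7 ms

L = 500 × 8 = 4000 bits.
Transmission delays (L/R per hop): 0.000526316, 0.0571429, 0.000210526 ms; sum = 0.0578797 ms.
Propagation delays (d/s per hop): 38.5, 6.66667e-05, 8.74372 ms; sum = 47.2438 ms.
Processing at 2 router(s): 2 × 0.71 ms = 1.42 ms.
End-to-end = 48.7 ms.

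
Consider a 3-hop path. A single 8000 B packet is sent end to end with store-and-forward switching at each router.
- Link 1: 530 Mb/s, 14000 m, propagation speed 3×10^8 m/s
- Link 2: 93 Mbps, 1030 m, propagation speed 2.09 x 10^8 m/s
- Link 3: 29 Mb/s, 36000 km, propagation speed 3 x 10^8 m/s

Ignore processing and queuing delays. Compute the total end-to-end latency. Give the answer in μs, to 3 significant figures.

L = 8000 × 8 = 64000 bits.
Transmission delays (L/R per hop): 120.755, 688.172, 2206.9 μs; sum = 3015.82 μs.
Propagation delays (d/s per hop): 46.6667, 4.92823, 120000 μs; sum = 120052 μs.
End-to-end = 123000 μs.

123000 μs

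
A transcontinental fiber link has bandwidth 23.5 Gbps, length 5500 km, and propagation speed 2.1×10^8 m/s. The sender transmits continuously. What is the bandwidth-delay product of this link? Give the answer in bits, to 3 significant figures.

615000000 bits

Propagation delay = 5500000 / 210000000 = 0.0261905 s.
BDP = R × t_prop = 23500000000 × 0.0261905 = 615476000 bits.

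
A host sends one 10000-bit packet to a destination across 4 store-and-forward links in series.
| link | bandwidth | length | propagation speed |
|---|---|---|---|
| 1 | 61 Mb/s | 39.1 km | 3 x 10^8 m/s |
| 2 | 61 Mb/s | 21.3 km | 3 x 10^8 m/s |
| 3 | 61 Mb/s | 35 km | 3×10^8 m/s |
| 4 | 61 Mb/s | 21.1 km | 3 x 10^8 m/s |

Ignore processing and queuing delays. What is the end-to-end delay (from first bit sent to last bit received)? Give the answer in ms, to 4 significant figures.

Transmission delay per hop = L/R = 10000/61000000 = 0.163934 ms; 4 hops → 0.655738 ms.
Propagation delays (d/s per hop): 0.130333, 0.071, 0.116667, 0.0703333 ms; sum = 0.388333 ms.
End-to-end = 1.044 ms.

1.044 ms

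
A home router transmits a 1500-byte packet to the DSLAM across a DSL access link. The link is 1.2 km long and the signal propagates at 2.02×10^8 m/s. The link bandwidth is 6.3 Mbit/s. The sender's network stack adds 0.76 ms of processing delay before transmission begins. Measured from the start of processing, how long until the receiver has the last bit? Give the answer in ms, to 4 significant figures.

L = 1500 × 8 = 12000 bits.
Transmission delay = L/R = 12000 / 6300000 = 1.90476 ms.
Propagation delay = d/s = 1200 m / 202000000 m/s = 0.00594059 ms.
Plus processing delay 0.76 ms = 0.76 ms.
Total = 2.671 ms.

2.671 ms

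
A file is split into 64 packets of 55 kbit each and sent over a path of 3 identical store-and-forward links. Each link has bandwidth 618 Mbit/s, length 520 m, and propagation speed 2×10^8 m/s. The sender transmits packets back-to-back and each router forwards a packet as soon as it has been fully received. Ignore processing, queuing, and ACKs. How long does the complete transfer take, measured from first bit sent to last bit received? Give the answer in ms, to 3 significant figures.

Per-hop transmission t_tx = L/R = 55000/618000000 = 0.0889968 ms.
Per-hop propagation t_prop = 520/200000000 = 0.0026 ms.
Pipeline fill: first packet needs 3·t_tx to clear all hops; remaining 63 packets each add one t_tx.
Total = (3+64-1)·t_tx + 3·t_prop = 66·0.0889968 + 3·0.0026 = 5.88 ms.

5.88 ms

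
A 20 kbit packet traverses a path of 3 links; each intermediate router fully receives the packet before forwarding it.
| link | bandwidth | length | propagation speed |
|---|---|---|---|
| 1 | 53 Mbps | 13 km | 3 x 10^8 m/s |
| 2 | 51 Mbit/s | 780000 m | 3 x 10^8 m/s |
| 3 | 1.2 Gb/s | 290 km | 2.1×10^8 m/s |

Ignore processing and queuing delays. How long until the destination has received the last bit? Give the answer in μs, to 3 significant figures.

4810 μs

L = 20000 bits.
Transmission delays (L/R per hop): 377.358, 392.157, 16.6667 μs; sum = 786.182 μs.
Propagation delays (d/s per hop): 43.3333, 2600, 1380.95 μs; sum = 4024.29 μs.
End-to-end = 4810 μs.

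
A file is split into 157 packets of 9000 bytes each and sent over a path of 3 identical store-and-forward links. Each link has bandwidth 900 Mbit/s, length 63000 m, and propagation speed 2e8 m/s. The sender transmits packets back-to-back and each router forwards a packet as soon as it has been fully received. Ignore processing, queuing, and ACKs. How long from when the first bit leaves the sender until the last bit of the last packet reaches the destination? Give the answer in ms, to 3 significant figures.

13.7 ms

Per-hop transmission t_tx = L/R = 72000/900000000 = 0.08 ms.
Per-hop propagation t_prop = 63000/200000000 = 0.315 ms.
Pipeline fill: first packet needs 3·t_tx to clear all hops; remaining 156 packets each add one t_tx.
Total = (3+157-1)·t_tx + 3·t_prop = 159·0.08 + 3·0.315 = 13.7 ms.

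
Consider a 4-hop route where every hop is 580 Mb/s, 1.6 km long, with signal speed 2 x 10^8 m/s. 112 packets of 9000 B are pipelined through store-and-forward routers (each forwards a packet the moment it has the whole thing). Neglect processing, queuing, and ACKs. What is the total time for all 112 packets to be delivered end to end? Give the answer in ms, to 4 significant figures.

14.31 ms

Per-hop transmission t_tx = L/R = 72000/580000000 = 0.124138 ms.
Per-hop propagation t_prop = 1600/200000000 = 0.008 ms.
Pipeline fill: first packet needs 4·t_tx to clear all hops; remaining 111 packets each add one t_tx.
Total = (4+112-1)·t_tx + 4·t_prop = 115·0.124138 + 4·0.008 = 14.31 ms.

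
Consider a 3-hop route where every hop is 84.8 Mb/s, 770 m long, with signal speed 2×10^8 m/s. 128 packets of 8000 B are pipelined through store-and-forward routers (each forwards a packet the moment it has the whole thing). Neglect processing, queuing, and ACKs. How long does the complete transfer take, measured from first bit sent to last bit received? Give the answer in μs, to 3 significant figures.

98100 μs

Per-hop transmission t_tx = L/R = 64000/84800000 = 754.717 μs.
Per-hop propagation t_prop = 770/200000000 = 3.85 μs.
Pipeline fill: first packet needs 3·t_tx to clear all hops; remaining 127 packets each add one t_tx.
Total = (3+128-1)·t_tx + 3·t_prop = 130·754.717 + 3·3.85 = 98100 μs.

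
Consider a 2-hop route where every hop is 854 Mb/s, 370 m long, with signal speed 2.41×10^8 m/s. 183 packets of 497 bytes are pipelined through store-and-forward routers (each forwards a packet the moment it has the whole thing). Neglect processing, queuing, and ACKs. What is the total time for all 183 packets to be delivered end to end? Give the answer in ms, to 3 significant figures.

Per-hop transmission t_tx = L/R = 3976/854000000 = 0.00465574 ms.
Per-hop propagation t_prop = 370/241000000 = 0.00153527 ms.
Pipeline fill: first packet needs 2·t_tx to clear all hops; remaining 182 packets each add one t_tx.
Total = (2+183-1)·t_tx + 2·t_prop = 184·0.00465574 + 2·0.00153527 = 0.860 ms.

0.860 ms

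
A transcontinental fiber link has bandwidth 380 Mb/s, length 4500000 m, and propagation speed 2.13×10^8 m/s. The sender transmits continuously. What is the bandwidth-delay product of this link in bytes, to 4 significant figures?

Propagation delay = 4500000 / 213000000 = 0.0211268 s.
BDP = R × t_prop = 380000000 × 0.0211268 = 8028170 bits.
In bytes: 8028170/8 = 1004000 bytes.

1004000 bytes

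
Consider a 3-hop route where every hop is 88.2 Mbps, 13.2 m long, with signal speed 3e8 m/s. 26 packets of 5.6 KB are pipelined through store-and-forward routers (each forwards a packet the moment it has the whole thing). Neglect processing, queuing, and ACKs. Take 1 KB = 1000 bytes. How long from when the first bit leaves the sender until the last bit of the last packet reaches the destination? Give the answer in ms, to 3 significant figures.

14.2 ms

Per-hop transmission t_tx = L/R = 44800/88200000 = 0.507937 ms.
Per-hop propagation t_prop = 13.2/300000000 = 4.4e-05 ms.
Pipeline fill: first packet needs 3·t_tx to clear all hops; remaining 25 packets each add one t_tx.
Total = (3+26-1)·t_tx + 3·t_prop = 28·0.507937 + 3·4.4e-05 = 14.2 ms.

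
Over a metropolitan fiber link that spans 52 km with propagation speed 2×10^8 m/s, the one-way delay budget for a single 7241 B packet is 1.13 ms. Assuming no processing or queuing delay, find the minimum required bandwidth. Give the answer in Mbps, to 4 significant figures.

L = 57928 bits.
Propagation delay = 52000 / 200000000 = 0.26 ms.
Transmission budget = 1.13 − 0.26 = 0.87 ms.
R ≥ L / t_tx = 57928 bits / 0.00087 s = 66.58 Mbps.

66.58 Mbps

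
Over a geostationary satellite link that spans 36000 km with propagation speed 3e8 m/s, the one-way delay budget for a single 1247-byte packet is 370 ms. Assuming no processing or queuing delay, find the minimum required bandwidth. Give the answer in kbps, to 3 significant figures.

L = 9976 bits.
Propagation delay = 36000000 / 300000000 = 120 ms.
Transmission budget = 370 − 120 = 250 ms.
R ≥ L / t_tx = 9976 bits / 0.25 s = 39.9 kbps.

39.9 kbps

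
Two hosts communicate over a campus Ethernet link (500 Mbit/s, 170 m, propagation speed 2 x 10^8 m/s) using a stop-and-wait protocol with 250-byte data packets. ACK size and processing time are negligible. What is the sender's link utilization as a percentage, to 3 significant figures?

70.2 %

t_tx = L/R = 2000/500000000 = 4e-06 s.
t_prop = 170/200000000 = 8.5e-07 s; RTT = 1.7e-06 s.
Cycle = t_tx + RTT = 5.7e-06 s.
Utilization = t_tx / cycle = 4e-06/5.7e-06 = 70.2 %.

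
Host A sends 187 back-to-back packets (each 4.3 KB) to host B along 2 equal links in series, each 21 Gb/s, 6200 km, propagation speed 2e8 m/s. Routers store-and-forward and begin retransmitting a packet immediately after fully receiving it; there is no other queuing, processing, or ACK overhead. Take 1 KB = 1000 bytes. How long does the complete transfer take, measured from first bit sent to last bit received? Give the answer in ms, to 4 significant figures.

Per-hop transmission t_tx = L/R = 34400/21000000000 = 0.0016381 ms.
Per-hop propagation t_prop = 6200000/200000000 = 31 ms.
Pipeline fill: first packet needs 2·t_tx to clear all hops; remaining 186 packets each add one t_tx.
Total = (2+187-1)·t_tx + 2·t_prop = 188·0.0016381 + 2·31 = 62.31 ms.

62.31 ms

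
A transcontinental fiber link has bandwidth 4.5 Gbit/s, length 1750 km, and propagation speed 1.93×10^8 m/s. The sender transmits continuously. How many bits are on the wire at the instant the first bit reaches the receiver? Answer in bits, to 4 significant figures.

Propagation delay = 1750000 / 193000000 = 0.00906736 s.
BDP = R × t_prop = 4500000000 × 0.00906736 = 40803100 bits.

40800000 bits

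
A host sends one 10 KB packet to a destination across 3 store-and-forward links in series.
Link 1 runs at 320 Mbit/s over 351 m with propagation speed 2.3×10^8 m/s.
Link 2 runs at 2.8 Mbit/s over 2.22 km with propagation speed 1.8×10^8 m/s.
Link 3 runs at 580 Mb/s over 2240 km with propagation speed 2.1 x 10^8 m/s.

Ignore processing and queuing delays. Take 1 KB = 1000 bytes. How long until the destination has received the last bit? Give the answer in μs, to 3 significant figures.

L = 80000 bits.
Transmission delays (L/R per hop): 250, 28571.4, 137.931 μs; sum = 28959.4 μs.
Propagation delays (d/s per hop): 1.52609, 12.3333, 10666.7 μs; sum = 10680.5 μs.
End-to-end = 39600 μs.

39600 μs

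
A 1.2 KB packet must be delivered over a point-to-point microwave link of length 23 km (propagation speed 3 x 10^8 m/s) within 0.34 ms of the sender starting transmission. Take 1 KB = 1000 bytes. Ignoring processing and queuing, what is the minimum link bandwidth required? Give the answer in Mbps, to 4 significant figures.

L = 9600 bits.
Propagation delay = 23000 / 300000000 = 0.0766667 ms.
Transmission budget = 0.34 − 0.0766667 = 0.263333 ms.
R ≥ L / t_tx = 9600 bits / 0.000263333 s = 36.46 Mbps.

36.46 Mbps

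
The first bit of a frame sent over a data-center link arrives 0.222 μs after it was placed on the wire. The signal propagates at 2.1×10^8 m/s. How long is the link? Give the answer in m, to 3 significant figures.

46.6 m

d = s × t_prop = 210000000 × 2.22e-07 = 46.6 m.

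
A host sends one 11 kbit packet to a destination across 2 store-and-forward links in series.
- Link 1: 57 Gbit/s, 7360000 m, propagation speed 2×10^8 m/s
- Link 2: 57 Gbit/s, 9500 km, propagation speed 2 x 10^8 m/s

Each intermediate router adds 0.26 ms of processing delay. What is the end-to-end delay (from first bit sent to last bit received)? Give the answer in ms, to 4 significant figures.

84.56 ms

L = 11000 bits.
Transmission delay per hop = L/R = 11000/57000000000 = 0.000192982 ms; 2 hops → 0.000385965 ms.
Propagation delays (d/s per hop): 36.8, 47.5 ms; sum = 84.3 ms.
Processing at 1 router(s): 1 × 0.26 ms = 0.26 ms.
End-to-end = 84.56 ms.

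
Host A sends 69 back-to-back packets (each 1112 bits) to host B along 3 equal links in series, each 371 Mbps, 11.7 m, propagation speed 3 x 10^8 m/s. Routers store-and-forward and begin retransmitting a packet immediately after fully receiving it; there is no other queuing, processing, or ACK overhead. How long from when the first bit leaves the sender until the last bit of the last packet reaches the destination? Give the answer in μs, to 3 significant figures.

213 μs

Per-hop transmission t_tx = L/R = 1112/371000000 = 2.9973 μs.
Per-hop propagation t_prop = 11.7/300000000 = 0.039 μs.
Pipeline fill: first packet needs 3·t_tx to clear all hops; remaining 68 packets each add one t_tx.
Total = (3+69-1)·t_tx + 3·t_prop = 71·2.9973 + 3·0.039 = 213 μs.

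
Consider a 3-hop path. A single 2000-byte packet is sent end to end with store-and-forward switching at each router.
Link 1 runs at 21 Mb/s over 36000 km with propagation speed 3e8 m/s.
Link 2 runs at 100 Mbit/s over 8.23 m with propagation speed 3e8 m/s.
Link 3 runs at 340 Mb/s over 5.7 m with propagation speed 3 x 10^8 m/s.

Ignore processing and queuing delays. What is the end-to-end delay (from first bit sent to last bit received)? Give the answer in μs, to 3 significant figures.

121000 μs

L = 2000 × 8 = 16000 bits.
Transmission delays (L/R per hop): 761.905, 160, 47.0588 μs; sum = 968.964 μs.
Propagation delays (d/s per hop): 120000, 0.0274333, 0.019 μs; sum = 120000 μs.
End-to-end = 121000 μs.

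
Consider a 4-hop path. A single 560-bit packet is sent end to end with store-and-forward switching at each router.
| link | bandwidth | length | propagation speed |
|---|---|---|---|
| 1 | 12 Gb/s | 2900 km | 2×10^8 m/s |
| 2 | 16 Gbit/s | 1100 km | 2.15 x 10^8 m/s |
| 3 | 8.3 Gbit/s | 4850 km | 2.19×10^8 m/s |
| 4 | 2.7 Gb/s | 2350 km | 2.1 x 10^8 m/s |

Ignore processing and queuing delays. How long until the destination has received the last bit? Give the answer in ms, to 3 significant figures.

Transmission delays (L/R per hop): 4.66667e-05, 3.5e-05, 6.74699e-05, 0.000207407 ms; sum = 0.000356544 ms.
Propagation delays (d/s per hop): 14.5, 5.11628, 22.1461, 11.1905 ms; sum = 52.9529 ms.
End-to-end = 53.0 ms.

53.0 ms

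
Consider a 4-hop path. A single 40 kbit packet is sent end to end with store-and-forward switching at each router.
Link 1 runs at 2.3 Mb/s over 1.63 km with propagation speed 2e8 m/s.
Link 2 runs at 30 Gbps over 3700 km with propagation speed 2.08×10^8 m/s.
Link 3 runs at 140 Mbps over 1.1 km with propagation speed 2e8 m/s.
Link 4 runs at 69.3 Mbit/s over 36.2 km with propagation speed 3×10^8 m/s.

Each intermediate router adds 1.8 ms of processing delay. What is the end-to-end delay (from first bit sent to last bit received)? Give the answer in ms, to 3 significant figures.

L = 40000 bits.
Transmission delays (L/R per hop): 17.3913, 0.00133333, 0.285714, 0.577201 ms; sum = 18.2556 ms.
Propagation delays (d/s per hop): 0.00815, 17.7885, 0.0055, 0.120667 ms; sum = 17.9228 ms.
Processing at 3 router(s): 3 × 1.8 ms = 5.4 ms.
End-to-end = 41.6 ms.

41.6 ms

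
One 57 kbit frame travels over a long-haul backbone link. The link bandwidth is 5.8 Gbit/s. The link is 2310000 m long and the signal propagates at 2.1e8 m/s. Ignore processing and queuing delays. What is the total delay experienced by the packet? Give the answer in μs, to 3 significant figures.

L = 57000 bits.
Transmission delay = L/R = 57000 / 5800000000 = 9.82759 μs.
Propagation delay = d/s = 2310000 m / 210000000 m/s = 11000 μs.
Total = 11000 μs.

11000 μs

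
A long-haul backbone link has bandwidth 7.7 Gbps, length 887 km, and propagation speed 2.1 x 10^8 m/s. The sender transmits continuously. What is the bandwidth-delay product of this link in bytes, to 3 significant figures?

Propagation delay = 887000 / 210000000 = 0.00422381 s.
BDP = R × t_prop = 7700000000 × 0.00422381 = 32523300 bits.
In bytes: 32523300/8 = 4070000 bytes.

4070000 bytes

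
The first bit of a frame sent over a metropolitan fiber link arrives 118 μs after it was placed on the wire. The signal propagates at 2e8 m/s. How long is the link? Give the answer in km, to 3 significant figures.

d = s × t_prop = 200000000 × 0.000118 = 23.6 km.

23.6 km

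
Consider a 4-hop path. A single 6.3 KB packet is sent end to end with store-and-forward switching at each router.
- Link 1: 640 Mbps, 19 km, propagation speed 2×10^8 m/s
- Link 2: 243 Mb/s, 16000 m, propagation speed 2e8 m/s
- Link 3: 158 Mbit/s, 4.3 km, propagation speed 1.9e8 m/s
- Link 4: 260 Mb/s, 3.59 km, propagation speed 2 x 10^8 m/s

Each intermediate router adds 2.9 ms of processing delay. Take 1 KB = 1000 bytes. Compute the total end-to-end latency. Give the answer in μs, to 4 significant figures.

L = 50400 bits.
Transmission delays (L/R per hop): 78.75, 207.407, 318.987, 193.846 μs; sum = 798.991 μs.
Propagation delays (d/s per hop): 95, 80, 22.6316, 17.95 μs; sum = 215.582 μs.
Processing at 3 router(s): 3 × 2.9 ms = 8700 μs.
End-to-end = 9715 μs.

9715 μs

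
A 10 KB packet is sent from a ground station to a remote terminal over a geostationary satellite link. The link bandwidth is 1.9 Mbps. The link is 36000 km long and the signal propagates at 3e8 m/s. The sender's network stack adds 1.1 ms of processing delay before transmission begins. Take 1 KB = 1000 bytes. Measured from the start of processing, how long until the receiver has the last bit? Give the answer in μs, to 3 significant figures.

L = 80000 bits.
Transmission delay = L/R = 80000 / 1900000 = 42105.3 μs.
Propagation delay = d/s = 36000000 m / 300000000 m/s = 120000 μs.
Plus processing delay 1.1 ms = 1100 μs.
Total = 163000 μs.

163000 μs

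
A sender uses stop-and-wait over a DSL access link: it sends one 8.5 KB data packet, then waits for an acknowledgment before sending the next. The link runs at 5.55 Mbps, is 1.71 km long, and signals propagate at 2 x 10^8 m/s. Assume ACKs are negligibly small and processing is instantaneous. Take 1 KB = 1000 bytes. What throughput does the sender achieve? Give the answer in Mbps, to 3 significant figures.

5.54 Mbps

t_tx = L/R = 68000/5550000 = 0.0122523 s.
t_prop = 1710/200000000 = 8.55e-06 s; RTT = 1.71e-05 s.
Cycle = t_tx + RTT = 0.0122694 s.
Throughput = L / cycle = 68000 / 0.0122694 = 5.54 Mbps.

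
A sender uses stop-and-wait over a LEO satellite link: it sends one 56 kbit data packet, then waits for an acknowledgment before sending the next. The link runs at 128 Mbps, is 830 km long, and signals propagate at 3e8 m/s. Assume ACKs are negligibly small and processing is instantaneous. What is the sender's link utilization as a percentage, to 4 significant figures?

t_tx = L/R = 56000/128000000 = 0.0004375 s.
t_prop = 830000/300000000 = 0.00276667 s; RTT = 0.00553333 s.
Cycle = t_tx + RTT = 0.00597083 s.
Utilization = t_tx / cycle = 0.0004375/0.00597083 = 7.327 %.

7.327 %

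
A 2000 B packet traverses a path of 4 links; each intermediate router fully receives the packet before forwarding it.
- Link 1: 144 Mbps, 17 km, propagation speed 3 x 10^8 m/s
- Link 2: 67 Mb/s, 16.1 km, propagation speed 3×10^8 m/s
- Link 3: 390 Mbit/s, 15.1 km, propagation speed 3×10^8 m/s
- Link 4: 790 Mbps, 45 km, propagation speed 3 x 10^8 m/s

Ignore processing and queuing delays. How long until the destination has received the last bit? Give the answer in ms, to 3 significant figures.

0.722 ms

L = 2000 × 8 = 16000 bits.
Transmission delays (L/R per hop): 0.111111, 0.238806, 0.0410256, 0.0202532 ms; sum = 0.411196 ms.
Propagation delays (d/s per hop): 0.0566667, 0.0536667, 0.0503333, 0.15 ms; sum = 0.310667 ms.
End-to-end = 0.722 ms.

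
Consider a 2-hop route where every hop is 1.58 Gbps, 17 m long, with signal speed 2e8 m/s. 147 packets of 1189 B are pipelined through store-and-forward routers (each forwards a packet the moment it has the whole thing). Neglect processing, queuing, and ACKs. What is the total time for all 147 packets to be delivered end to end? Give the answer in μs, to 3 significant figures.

891 μs

Per-hop transmission t_tx = L/R = 9512/1580000000 = 6.02025 μs.
Per-hop propagation t_prop = 17/200000000 = 0.085 μs.
Pipeline fill: first packet needs 2·t_tx to clear all hops; remaining 146 packets each add one t_tx.
Total = (2+147-1)·t_tx + 2·t_prop = 148·6.02025 + 2·0.085 = 891 μs.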